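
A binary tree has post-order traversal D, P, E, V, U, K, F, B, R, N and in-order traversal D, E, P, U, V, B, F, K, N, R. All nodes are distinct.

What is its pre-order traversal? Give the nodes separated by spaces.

The last element of post-order is the root; it splits in-order into left and right subtrees.
Root N: left subtree has 8 nodes {D, E, P, U, V, B, F, K}, right has 1 {R}.
  Root B: left subtree has 5 nodes {D, E, P, U, V}, right has 2 {F, K}.
    Root U: left subtree has 3 nodes {D, E, P}, right has 1 {V}.
      Root E: left subtree has 1 node {D}, right has 1 {P}.
    Root F: left subtree has 0 nodes { }, right has 1 {K}.

N B U E D P V F K R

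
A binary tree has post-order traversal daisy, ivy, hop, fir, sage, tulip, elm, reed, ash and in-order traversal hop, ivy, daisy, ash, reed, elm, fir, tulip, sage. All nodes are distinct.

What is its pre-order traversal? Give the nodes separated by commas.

ash, hop, ivy, daisy, reed, elm, tulip, fir, sage

The last element of post-order is the root; it splits in-order into left and right subtrees.
Root ash: left subtree has 3 nodes {hop, ivy, daisy}, right has 5 {reed, elm, fir, tulip, sage}.
  Root hop: left subtree has 0 nodes { }, right has 2 {ivy, daisy}.
    Root ivy: left subtree has 0 nodes { }, right has 1 {daisy}.
  Root reed: left subtree has 0 nodes { }, right has 4 {elm, fir, tulip, sage}.
    Root elm: left subtree has 0 nodes { }, right has 3 {fir, tulip, sage}.
      Root tulip: left subtree has 1 node {fir}, right has 1 {sage}.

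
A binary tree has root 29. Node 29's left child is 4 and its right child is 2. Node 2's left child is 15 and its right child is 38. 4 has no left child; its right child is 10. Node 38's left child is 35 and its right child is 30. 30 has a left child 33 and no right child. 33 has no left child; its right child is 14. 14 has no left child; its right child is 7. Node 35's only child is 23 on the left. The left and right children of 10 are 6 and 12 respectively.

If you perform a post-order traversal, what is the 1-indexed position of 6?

Post-order visits the left subtree, then the right subtree, then the node.
At 29: go left to 4.
  At 4: no left child.
  At 4: go right to 10.
    At 10: go left to 6.
      6 is a leaf — visit 6.
    At 10: go right to 12.
      12 is a leaf — visit 12.
    Visit 10.
  Visit 4.
At 29: go right to 2.
  At 2: go left to 15.
    15 is a leaf — visit 15.
  At 2: go right to 38.
    At 38: go left to 35.
      At 35: go left to 23.
        23 is a leaf — visit 23.
      At 35: no right child.
      Visit 35.
    At 38: go right to 30.
      At 30: go left to 33.
        At 33: no left child.
        At 33: go right to 14.
          At 14: no left child.
          At 14: go right to 7.
            7 is a leaf — visit 7.
          Visit 14.
        Visit 33.
      At 30: no right child.
      Visit 30.
    Visit 38.
  Visit 2.
Visit 29.
Full post-order sequence: 6, 12, 10, 4, 15, 23, 35, 7, 14, 33, 30, 38, 2, 29.

1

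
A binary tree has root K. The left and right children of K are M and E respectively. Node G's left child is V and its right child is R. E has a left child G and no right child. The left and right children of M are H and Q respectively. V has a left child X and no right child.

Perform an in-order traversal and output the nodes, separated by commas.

In-order visits the left subtree, then the node, then the right subtree.
At K: go left to M.
  At M: go left to H.
    H is a leaf — visit H.
  Visit M.
  At M: go right to Q.
    Q is a leaf — visit Q.
Visit K.
At K: go right to E.
  At E: go left to G.
    At G: go left to V.
      At V: go left to X.
        X is a leaf — visit X.
      Visit V.
      At V: no right child.
    Visit G.
    At G: go right to R.
      R is a leaf — visit R.
  Visit E.
  At E: no right child.

H, M, Q, K, X, V, G, R, E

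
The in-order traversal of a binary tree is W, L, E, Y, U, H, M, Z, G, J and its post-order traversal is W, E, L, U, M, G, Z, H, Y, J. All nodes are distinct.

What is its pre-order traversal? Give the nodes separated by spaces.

J Y L W E H U Z M G

The last element of post-order is the root; it splits in-order into left and right subtrees.
Root J: left subtree has 9 nodes {W, L, E, Y, U, H, M, Z, G}, right has 0 { }.
  Root Y: left subtree has 3 nodes {W, L, E}, right has 5 {U, H, M, Z, G}.
    Root L: left subtree has 1 node {W}, right has 1 {E}.
    Root H: left subtree has 1 node {U}, right has 3 {M, Z, G}.
      Root Z: left subtree has 1 node {M}, right has 1 {G}.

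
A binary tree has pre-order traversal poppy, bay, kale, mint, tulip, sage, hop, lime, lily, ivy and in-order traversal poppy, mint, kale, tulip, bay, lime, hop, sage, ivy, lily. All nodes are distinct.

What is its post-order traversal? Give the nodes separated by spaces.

mint tulip kale lime hop ivy lily sage bay poppy

The first element of pre-order is the root; it splits in-order into left and right subtrees.
Root poppy: left subtree has 0 nodes { }, right has 9 {mint, kale, tulip, bay, lime, hop, sage, ivy, lily}.
  Root bay: left subtree has 3 nodes {mint, kale, tulip}, right has 5 {lime, hop, sage, ivy, lily}.
    Root kale: left subtree has 1 node {mint}, right has 1 {tulip}.
    Root sage: left subtree has 2 nodes {lime, hop}, right has 2 {ivy, lily}.
      Root hop: left subtree has 1 node {lime}, right has 0 { }.
      Root lily: left subtree has 1 node {ivy}, right has 0 { }.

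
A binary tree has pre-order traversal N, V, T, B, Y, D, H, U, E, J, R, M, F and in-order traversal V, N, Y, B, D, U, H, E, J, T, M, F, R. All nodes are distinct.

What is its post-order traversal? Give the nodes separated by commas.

V, Y, U, J, E, H, D, B, F, M, R, T, N

The first element of pre-order is the root; it splits in-order into left and right subtrees.
Root N: left subtree has 1 node {V}, right has 11 {Y, B, D, U, H, E, J, T, M, F, R}.
  Root T: left subtree has 7 nodes {Y, B, D, U, H, E, J}, right has 3 {M, F, R}.
    Root B: left subtree has 1 node {Y}, right has 5 {D, U, H, E, J}.
      Root D: left subtree has 0 nodes { }, right has 4 {U, H, E, J}.
        Root H: left subtree has 1 node {U}, right has 2 {E, J}.
          Root E: left subtree has 0 nodes { }, right has 1 {J}.
    Root R: left subtree has 2 nodes {M, F}, right has 0 { }.
      Root M: left subtree has 0 nodes { }, right has 1 {F}.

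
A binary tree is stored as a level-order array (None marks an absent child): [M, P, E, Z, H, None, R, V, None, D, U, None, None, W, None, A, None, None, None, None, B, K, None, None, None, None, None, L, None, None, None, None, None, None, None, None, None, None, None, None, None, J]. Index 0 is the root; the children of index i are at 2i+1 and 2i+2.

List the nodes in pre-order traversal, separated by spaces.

Pre-order visits the node, then its left subtree, then its right subtree.
Visit M.
At M: go left to P.
  Visit P.
  At P: go left to Z.
    Visit Z.
    At Z: go left to V.
      Visit V.
      At V: go left to A.
        A is a leaf — visit A.
      At V: no right child.
    At Z: no right child.
  At P: go right to H.
    Visit H.
    At H: go left to D.
      Visit D.
      At D: no left child.
      At D: go right to B.
        Visit B.
        At B: go left to J.
          J is a leaf — visit J.
        At B: no right child.
    At H: go right to U.
      Visit U.
      At U: go left to K.
        K is a leaf — visit K.
      At U: no right child.
At M: go right to E.
  Visit E.
  At E: no left child.
  At E: go right to R.
    Visit R.
    At R: go left to W.
      Visit W.
      At W: go left to L.
        L is a leaf — visit L.
      At W: no right child.
    At R: no right child.

M P Z V A H D B J U K E R W L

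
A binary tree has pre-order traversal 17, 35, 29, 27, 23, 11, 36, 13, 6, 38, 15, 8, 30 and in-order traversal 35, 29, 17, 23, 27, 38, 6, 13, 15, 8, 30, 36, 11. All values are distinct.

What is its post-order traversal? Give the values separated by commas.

29, 35, 23, 38, 6, 30, 8, 15, 13, 36, 11, 27, 17

The first element of pre-order is the root; it splits in-order into left and right subtrees.
Root 17: left subtree has 2 nodes {35, 29}, right has 10 {23, 27, 38, 6, 13, 15, 8, 30, 36, 11}.
  Root 35: left subtree has 0 nodes { }, right has 1 {29}.
  Root 27: left subtree has 1 node {23}, right has 8 {38, 6, 13, 15, 8, 30, 36, 11}.
    Root 11: left subtree has 7 nodes {38, 6, 13, 15, 8, 30, 36}, right has 0 { }.
      Root 36: left subtree has 6 nodes {38, 6, 13, 15, 8, 30}, right has 0 { }.
        Root 13: left subtree has 2 nodes {38, 6}, right has 3 {15, 8, 30}.
          Root 6: left subtree has 1 node {38}, right has 0 { }.
          Root 15: left subtree has 0 nodes { }, right has 2 {8, 30}.
            Root 8: left subtree has 0 nodes { }, right has 1 {30}.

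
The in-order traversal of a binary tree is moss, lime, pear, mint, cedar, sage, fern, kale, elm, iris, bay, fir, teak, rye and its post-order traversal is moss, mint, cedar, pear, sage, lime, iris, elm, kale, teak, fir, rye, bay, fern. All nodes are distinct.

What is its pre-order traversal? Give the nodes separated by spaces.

The last element of post-order is the root; it splits in-order into left and right subtrees.
Root fern: left subtree has 6 nodes {moss, lime, pear, mint, cedar, sage}, right has 7 {kale, elm, iris, bay, fir, teak, rye}.
  Root lime: left subtree has 1 node {moss}, right has 4 {pear, mint, cedar, sage}.
    Root sage: left subtree has 3 nodes {pear, mint, cedar}, right has 0 { }.
      Root pear: left subtree has 0 nodes { }, right has 2 {mint, cedar}.
        Root cedar: left subtree has 1 node {mint}, right has 0 { }.
  Root bay: left subtree has 3 nodes {kale, elm, iris}, right has 3 {fir, teak, rye}.
    Root kale: left subtree has 0 nodes { }, right has 2 {elm, iris}.
      Root elm: left subtree has 0 nodes { }, right has 1 {iris}.
    Root rye: left subtree has 2 nodes {fir, teak}, right has 0 { }.
      Root fir: left subtree has 0 nodes { }, right has 1 {teak}.

fern lime moss sage pear cedar mint bay kale elm iris rye fir teak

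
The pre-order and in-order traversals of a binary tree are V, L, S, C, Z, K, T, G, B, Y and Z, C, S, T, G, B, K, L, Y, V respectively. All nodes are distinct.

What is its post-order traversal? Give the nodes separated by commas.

Z, C, B, G, T, K, S, Y, L, V

The first element of pre-order is the root; it splits in-order into left and right subtrees.
Root V: left subtree has 9 nodes {Z, C, S, T, G, B, K, L, Y}, right has 0 { }.
  Root L: left subtree has 7 nodes {Z, C, S, T, G, B, K}, right has 1 {Y}.
    Root S: left subtree has 2 nodes {Z, C}, right has 4 {T, G, B, K}.
      Root C: left subtree has 1 node {Z}, right has 0 { }.
      Root K: left subtree has 3 nodes {T, G, B}, right has 0 { }.
        Root T: left subtree has 0 nodes { }, right has 2 {G, B}.
          Root G: left subtree has 0 nodes { }, right has 1 {B}.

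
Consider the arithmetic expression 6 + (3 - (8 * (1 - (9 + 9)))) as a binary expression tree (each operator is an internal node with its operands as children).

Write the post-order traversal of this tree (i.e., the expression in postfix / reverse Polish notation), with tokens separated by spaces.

6 3 8 1 9 9 + - * - +

Post-order on an expression tree gives postfix notation: for each operator, emit left operand, right operand, then the operator.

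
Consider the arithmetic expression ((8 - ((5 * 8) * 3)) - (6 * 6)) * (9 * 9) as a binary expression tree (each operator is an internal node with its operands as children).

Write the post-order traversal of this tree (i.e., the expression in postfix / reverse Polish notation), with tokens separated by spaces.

Post-order on an expression tree gives postfix notation: for each operator, emit left operand, right operand, then the operator.

8 5 8 * 3 * - 6 6 * - 9 9 * *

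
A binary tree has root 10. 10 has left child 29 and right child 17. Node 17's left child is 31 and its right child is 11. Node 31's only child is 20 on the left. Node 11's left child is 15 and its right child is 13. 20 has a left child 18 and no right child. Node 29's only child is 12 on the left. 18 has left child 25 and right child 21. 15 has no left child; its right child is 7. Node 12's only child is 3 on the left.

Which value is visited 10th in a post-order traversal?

15

Post-order visits the left subtree, then the right subtree, then the node.
At 10: go left to 29.
  At 29: go left to 12.
    At 12: go left to 3.
      3 is a leaf — visit 3.
    At 12: no right child.
    Visit 12.
  At 29: no right child.
  Visit 29.
At 10: go right to 17.
  At 17: go left to 31.
    At 31: go left to 20.
      At 20: go left to 18.
        At 18: go left to 25.
          25 is a leaf — visit 25.
        At 18: go right to 21.
          21 is a leaf — visit 21.
        Visit 18.
      At 20: no right child.
      Visit 20.
    At 31: no right child.
    Visit 31.
  At 17: go right to 11.
    At 11: go left to 15.
      At 15: no left child.
      At 15: go right to 7.
        7 is a leaf — visit 7.
      Visit 15.
    At 11: go right to 13.
      13 is a leaf — visit 13.
    Visit 11.
  Visit 17.
Visit 10.
Full post-order sequence: 3, 12, 29, 25, 21, 18, 20, 31, 7, 15, 13, 11, 17, 10.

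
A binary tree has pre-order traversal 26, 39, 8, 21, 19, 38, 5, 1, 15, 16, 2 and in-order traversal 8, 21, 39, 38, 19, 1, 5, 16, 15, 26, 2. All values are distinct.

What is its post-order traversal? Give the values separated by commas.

21, 8, 38, 1, 16, 15, 5, 19, 39, 2, 26

The first element of pre-order is the root; it splits in-order into left and right subtrees.
Root 26: left subtree has 9 nodes {8, 21, 39, 38, 19, 1, 5, 16, 15}, right has 1 {2}.
  Root 39: left subtree has 2 nodes {8, 21}, right has 6 {38, 19, 1, 5, 16, 15}.
    Root 8: left subtree has 0 nodes { }, right has 1 {21}.
    Root 19: left subtree has 1 node {38}, right has 4 {1, 5, 16, 15}.
      Root 5: left subtree has 1 node {1}, right has 2 {16, 15}.
        Root 15: left subtree has 1 node {16}, right has 0 { }.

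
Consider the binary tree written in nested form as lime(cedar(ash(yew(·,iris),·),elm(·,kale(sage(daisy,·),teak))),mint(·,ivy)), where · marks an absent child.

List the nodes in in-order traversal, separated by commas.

yew, iris, ash, cedar, elm, daisy, sage, kale, teak, lime, mint, ivy

In-order visits the left subtree, then the node, then the right subtree.
At lime: go left to cedar.
  At cedar: go left to ash.
    At ash: go left to yew.
      At yew: no left child.
      Visit yew.
      At yew: go right to iris.
        iris is a leaf — visit iris.
    Visit ash.
    At ash: no right child.
  Visit cedar.
  At cedar: go right to elm.
    At elm: no left child.
    Visit elm.
    At elm: go right to kale.
      At kale: go left to sage.
        At sage: go left to daisy.
          daisy is a leaf — visit daisy.
        Visit sage.
        At sage: no right child.
      Visit kale.
      At kale: go right to teak.
        teak is a leaf — visit teak.
Visit lime.
At lime: go right to mint.
  At mint: no left child.
  Visit mint.
  At mint: go right to ivy.
    ivy is a leaf — visit ivy.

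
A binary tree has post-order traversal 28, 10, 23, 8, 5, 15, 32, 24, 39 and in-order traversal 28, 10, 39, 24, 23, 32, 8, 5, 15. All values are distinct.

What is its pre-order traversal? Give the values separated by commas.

The last element of post-order is the root; it splits in-order into left and right subtrees.
Root 39: left subtree has 2 nodes {28, 10}, right has 6 {24, 23, 32, 8, 5, 15}.
  Root 10: left subtree has 1 node {28}, right has 0 { }.
  Root 24: left subtree has 0 nodes { }, right has 5 {23, 32, 8, 5, 15}.
    Root 32: left subtree has 1 node {23}, right has 3 {8, 5, 15}.
      Root 15: left subtree has 2 nodes {8, 5}, right has 0 { }.
        Root 5: left subtree has 1 node {8}, right has 0 { }.

39, 10, 28, 24, 32, 23, 15, 5, 8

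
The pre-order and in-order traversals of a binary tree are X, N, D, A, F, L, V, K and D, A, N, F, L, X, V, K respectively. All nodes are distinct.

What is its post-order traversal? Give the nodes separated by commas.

A, D, L, F, N, K, V, X

The first element of pre-order is the root; it splits in-order into left and right subtrees.
Root X: left subtree has 5 nodes {D, A, N, F, L}, right has 2 {V, K}.
  Root N: left subtree has 2 nodes {D, A}, right has 2 {F, L}.
    Root D: left subtree has 0 nodes { }, right has 1 {A}.
    Root F: left subtree has 0 nodes { }, right has 1 {L}.
  Root V: left subtree has 0 nodes { }, right has 1 {K}.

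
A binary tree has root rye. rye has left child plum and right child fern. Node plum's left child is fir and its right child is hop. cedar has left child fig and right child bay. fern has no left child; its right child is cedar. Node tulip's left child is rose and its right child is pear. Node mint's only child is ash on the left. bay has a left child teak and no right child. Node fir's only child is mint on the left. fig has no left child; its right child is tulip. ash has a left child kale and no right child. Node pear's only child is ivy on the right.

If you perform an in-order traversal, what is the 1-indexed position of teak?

15

In-order visits the left subtree, then the node, then the right subtree.
At rye: go left to plum.
  At plum: go left to fir.
    At fir: go left to mint.
      At mint: go left to ash.
        At ash: go left to kale.
          kale is a leaf — visit kale.
        Visit ash.
        At ash: no right child.
      Visit mint.
      At mint: no right child.
    Visit fir.
    At fir: no right child.
  Visit plum.
  At plum: go right to hop.
    hop is a leaf — visit hop.
Visit rye.
At rye: go right to fern.
  At fern: no left child.
  Visit fern.
  At fern: go right to cedar.
    At cedar: go left to fig.
      At fig: no left child.
      Visit fig.
      At fig: go right to tulip.
        At tulip: go left to rose.
          rose is a leaf — visit rose.
        Visit tulip.
        At tulip: go right to pear.
          At pear: no left child.
          Visit pear.
          At pear: go right to ivy.
            ivy is a leaf — visit ivy.
    Visit cedar.
    At cedar: go right to bay.
      At bay: go left to teak.
        teak is a leaf — visit teak.
      Visit bay.
      At bay: no right child.
Full in-order sequence: kale, ash, mint, fir, plum, hop, rye, fern, fig, rose, tulip, pear, ivy, cedar, teak, bay.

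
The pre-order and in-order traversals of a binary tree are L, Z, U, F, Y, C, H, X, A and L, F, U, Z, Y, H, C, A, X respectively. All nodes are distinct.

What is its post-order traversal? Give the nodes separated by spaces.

F U H A X C Y Z L

The first element of pre-order is the root; it splits in-order into left and right subtrees.
Root L: left subtree has 0 nodes { }, right has 8 {F, U, Z, Y, H, C, A, X}.
  Root Z: left subtree has 2 nodes {F, U}, right has 5 {Y, H, C, A, X}.
    Root U: left subtree has 1 node {F}, right has 0 { }.
    Root Y: left subtree has 0 nodes { }, right has 4 {H, C, A, X}.
      Root C: left subtree has 1 node {H}, right has 2 {A, X}.
        Root X: left subtree has 1 node {A}, right has 0 { }.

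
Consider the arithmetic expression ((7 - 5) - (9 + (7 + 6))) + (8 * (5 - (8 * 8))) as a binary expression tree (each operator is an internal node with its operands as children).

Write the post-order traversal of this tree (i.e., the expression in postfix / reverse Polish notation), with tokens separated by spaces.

Post-order on an expression tree gives postfix notation: for each operator, emit left operand, right operand, then the operator.

7 5 - 9 7 6 + + - 8 5 8 8 * - * +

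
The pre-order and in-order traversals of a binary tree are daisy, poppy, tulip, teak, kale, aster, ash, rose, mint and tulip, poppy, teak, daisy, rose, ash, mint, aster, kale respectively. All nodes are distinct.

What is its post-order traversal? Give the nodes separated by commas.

The first element of pre-order is the root; it splits in-order into left and right subtrees.
Root daisy: left subtree has 3 nodes {tulip, poppy, teak}, right has 5 {rose, ash, mint, aster, kale}.
  Root poppy: left subtree has 1 node {tulip}, right has 1 {teak}.
  Root kale: left subtree has 4 nodes {rose, ash, mint, aster}, right has 0 { }.
    Root aster: left subtree has 3 nodes {rose, ash, mint}, right has 0 { }.
      Root ash: left subtree has 1 node {rose}, right has 1 {mint}.

tulip, teak, poppy, rose, mint, ash, aster, kale, daisy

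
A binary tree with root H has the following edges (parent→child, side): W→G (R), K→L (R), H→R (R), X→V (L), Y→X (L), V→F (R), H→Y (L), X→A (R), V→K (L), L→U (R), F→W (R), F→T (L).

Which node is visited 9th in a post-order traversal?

Post-order visits the left subtree, then the right subtree, then the node.
At H: go left to Y.
  At Y: go left to X.
    At X: go left to V.
      At V: go left to K.
        At K: no left child.
        At K: go right to L.
          At L: no left child.
          At L: go right to U.
            U is a leaf — visit U.
          Visit L.
        Visit K.
      At V: go right to F.
        At F: go left to T.
          T is a leaf — visit T.
        At F: go right to W.
          At W: no left child.
          At W: go right to G.
            G is a leaf — visit G.
          Visit W.
        Visit F.
      Visit V.
    At X: go right to A.
      A is a leaf — visit A.
    Visit X.
  At Y: no right child.
  Visit Y.
At H: go right to R.
  R is a leaf — visit R.
Visit H.
Full post-order sequence: U, L, K, T, G, W, F, V, A, X, Y, R, H.

A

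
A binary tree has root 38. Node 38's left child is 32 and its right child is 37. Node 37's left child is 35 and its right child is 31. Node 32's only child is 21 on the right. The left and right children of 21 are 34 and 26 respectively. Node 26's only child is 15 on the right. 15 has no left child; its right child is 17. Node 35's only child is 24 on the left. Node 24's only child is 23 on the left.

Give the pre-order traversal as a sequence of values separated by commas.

Pre-order visits the node, then its left subtree, then its right subtree.
Visit 38.
At 38: go left to 32.
  Visit 32.
  At 32: no left child.
  At 32: go right to 21.
    Visit 21.
    At 21: go left to 34.
      34 is a leaf — visit 34.
    At 21: go right to 26.
      Visit 26.
      At 26: no left child.
      At 26: go right to 15.
        Visit 15.
        At 15: no left child.
        At 15: go right to 17.
          17 is a leaf — visit 17.
At 38: go right to 37.
  Visit 37.
  At 37: go left to 35.
    Visit 35.
    At 35: go left to 24.
      Visit 24.
      At 24: go left to 23.
        23 is a leaf — visit 23.
      At 24: no right child.
    At 35: no right child.
  At 37: go right to 31.
    31 is a leaf — visit 31.

38, 32, 21, 34, 26, 15, 17, 37, 35, 24, 23, 31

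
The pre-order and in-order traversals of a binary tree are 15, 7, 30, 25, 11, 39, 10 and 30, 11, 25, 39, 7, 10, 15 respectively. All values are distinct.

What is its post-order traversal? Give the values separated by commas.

The first element of pre-order is the root; it splits in-order into left and right subtrees.
Root 15: left subtree has 6 nodes {30, 11, 25, 39, 7, 10}, right has 0 { }.
  Root 7: left subtree has 4 nodes {30, 11, 25, 39}, right has 1 {10}.
    Root 30: left subtree has 0 nodes { }, right has 3 {11, 25, 39}.
      Root 25: left subtree has 1 node {11}, right has 1 {39}.

11, 39, 25, 30, 10, 7, 15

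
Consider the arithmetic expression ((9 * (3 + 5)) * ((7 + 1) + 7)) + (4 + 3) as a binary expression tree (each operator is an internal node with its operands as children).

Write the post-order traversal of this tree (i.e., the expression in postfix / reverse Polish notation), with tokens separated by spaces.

Post-order on an expression tree gives postfix notation: for each operator, emit left operand, right operand, then the operator.

9 3 5 + * 7 1 + 7 + * 4 3 + +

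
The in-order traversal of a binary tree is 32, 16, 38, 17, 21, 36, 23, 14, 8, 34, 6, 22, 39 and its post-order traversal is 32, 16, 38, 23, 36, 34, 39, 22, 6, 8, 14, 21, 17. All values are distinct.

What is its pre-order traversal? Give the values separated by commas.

The last element of post-order is the root; it splits in-order into left and right subtrees.
Root 17: left subtree has 3 nodes {32, 16, 38}, right has 9 {21, 36, 23, 14, 8, 34, 6, 22, 39}.
  Root 38: left subtree has 2 nodes {32, 16}, right has 0 { }.
    Root 16: left subtree has 1 node {32}, right has 0 { }.
  Root 21: left subtree has 0 nodes { }, right has 8 {36, 23, 14, 8, 34, 6, 22, 39}.
    Root 14: left subtree has 2 nodes {36, 23}, right has 5 {8, 34, 6, 22, 39}.
      Root 36: left subtree has 0 nodes { }, right has 1 {23}.
      Root 8: left subtree has 0 nodes { }, right has 4 {34, 6, 22, 39}.
        Root 6: left subtree has 1 node {34}, right has 2 {22, 39}.
          Root 22: left subtree has 0 nodes { }, right has 1 {39}.

17, 38, 16, 32, 21, 14, 36, 23, 8, 6, 34, 22, 39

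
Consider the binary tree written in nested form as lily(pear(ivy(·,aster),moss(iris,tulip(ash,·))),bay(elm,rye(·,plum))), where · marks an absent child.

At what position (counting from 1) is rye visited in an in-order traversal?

In-order visits the left subtree, then the node, then the right subtree.
At lily: go left to pear.
  At pear: go left to ivy.
    At ivy: no left child.
    Visit ivy.
    At ivy: go right to aster.
      aster is a leaf — visit aster.
  Visit pear.
  At pear: go right to moss.
    At moss: go left to iris.
      iris is a leaf — visit iris.
    Visit moss.
    At moss: go right to tulip.
      At tulip: go left to ash.
        ash is a leaf — visit ash.
      Visit tulip.
      At tulip: no right child.
Visit lily.
At lily: go right to bay.
  At bay: go left to elm.
    elm is a leaf — visit elm.
  Visit bay.
  At bay: go right to rye.
    At rye: no left child.
    Visit rye.
    At rye: go right to plum.
      plum is a leaf — visit plum.
Full in-order sequence: ivy, aster, pear, iris, moss, ash, tulip, lily, elm, bay, rye, plum.

11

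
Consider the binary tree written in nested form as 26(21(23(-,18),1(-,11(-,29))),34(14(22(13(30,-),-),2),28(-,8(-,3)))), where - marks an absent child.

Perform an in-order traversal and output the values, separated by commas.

In-order visits the left subtree, then the node, then the right subtree.
At 26: go left to 21.
  At 21: go left to 23.
    At 23: no left child.
    Visit 23.
    At 23: go right to 18.
      18 is a leaf — visit 18.
  Visit 21.
  At 21: go right to 1.
    At 1: no left child.
    Visit 1.
    At 1: go right to 11.
      At 11: no left child.
      Visit 11.
      At 11: go right to 29.
        29 is a leaf — visit 29.
Visit 26.
At 26: go right to 34.
  At 34: go left to 14.
    At 14: go left to 22.
      At 22: go left to 13.
        At 13: go left to 30.
          30 is a leaf — visit 30.
        Visit 13.
        At 13: no right child.
      Visit 22.
      At 22: no right child.
    Visit 14.
    At 14: go right to 2.
      2 is a leaf — visit 2.
  Visit 34.
  At 34: go right to 28.
    At 28: no left child.
    Visit 28.
    At 28: go right to 8.
      At 8: no left child.
      Visit 8.
      At 8: go right to 3.
        3 is a leaf — visit 3.

23, 18, 21, 1, 11, 29, 26, 30, 13, 22, 14, 2, 34, 28, 8, 3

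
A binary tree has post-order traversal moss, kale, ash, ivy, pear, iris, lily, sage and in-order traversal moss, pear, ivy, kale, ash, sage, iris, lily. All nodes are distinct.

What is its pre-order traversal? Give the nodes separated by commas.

sage, pear, moss, ivy, ash, kale, lily, iris

The last element of post-order is the root; it splits in-order into left and right subtrees.
Root sage: left subtree has 5 nodes {moss, pear, ivy, kale, ash}, right has 2 {iris, lily}.
  Root pear: left subtree has 1 node {moss}, right has 3 {ivy, kale, ash}.
    Root ivy: left subtree has 0 nodes { }, right has 2 {kale, ash}.
      Root ash: left subtree has 1 node {kale}, right has 0 { }.
  Root lily: left subtree has 1 node {iris}, right has 0 { }.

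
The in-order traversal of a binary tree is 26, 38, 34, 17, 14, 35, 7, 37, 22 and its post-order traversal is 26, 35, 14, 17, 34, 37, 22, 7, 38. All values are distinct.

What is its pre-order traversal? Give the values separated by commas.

38, 26, 7, 34, 17, 14, 35, 22, 37

The last element of post-order is the root; it splits in-order into left and right subtrees.
Root 38: left subtree has 1 node {26}, right has 7 {34, 17, 14, 35, 7, 37, 22}.
  Root 7: left subtree has 4 nodes {34, 17, 14, 35}, right has 2 {37, 22}.
    Root 34: left subtree has 0 nodes { }, right has 3 {17, 14, 35}.
      Root 17: left subtree has 0 nodes { }, right has 2 {14, 35}.
        Root 14: left subtree has 0 nodes { }, right has 1 {35}.
    Root 22: left subtree has 1 node {37}, right has 0 { }.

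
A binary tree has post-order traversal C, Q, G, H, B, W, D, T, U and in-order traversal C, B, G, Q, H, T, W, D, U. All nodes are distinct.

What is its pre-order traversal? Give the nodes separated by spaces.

U T B C H G Q D W

The last element of post-order is the root; it splits in-order into left and right subtrees.
Root U: left subtree has 8 nodes {C, B, G, Q, H, T, W, D}, right has 0 { }.
  Root T: left subtree has 5 nodes {C, B, G, Q, H}, right has 2 {W, D}.
    Root B: left subtree has 1 node {C}, right has 3 {G, Q, H}.
      Root H: left subtree has 2 nodes {G, Q}, right has 0 { }.
        Root G: left subtree has 0 nodes { }, right has 1 {Q}.
    Root D: left subtree has 1 node {W}, right has 0 { }.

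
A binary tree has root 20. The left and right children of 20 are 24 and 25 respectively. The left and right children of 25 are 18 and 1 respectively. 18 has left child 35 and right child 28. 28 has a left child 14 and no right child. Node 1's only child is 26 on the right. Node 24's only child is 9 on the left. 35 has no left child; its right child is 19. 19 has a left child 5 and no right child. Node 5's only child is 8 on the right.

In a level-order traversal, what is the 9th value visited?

Level-order visits nodes level by level from the root, left to right within each level.
Level 0: 20
Level 1: 24, 25
Level 2: 9, 18, 1
Level 3: 35, 28, 26
Level 4: 19, 14
Level 5: 5
Level 6: 8
Full level-order sequence: 20, 24, 25, 9, 18, 1, 35, 28, 26, 19, 14, 5, 8.

26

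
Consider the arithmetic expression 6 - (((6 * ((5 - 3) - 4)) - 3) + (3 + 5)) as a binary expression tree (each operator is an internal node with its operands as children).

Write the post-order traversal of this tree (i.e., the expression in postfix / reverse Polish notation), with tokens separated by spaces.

Post-order on an expression tree gives postfix notation: for each operator, emit left operand, right operand, then the operator.

6 6 5 3 - 4 - * 3 - 3 5 + + -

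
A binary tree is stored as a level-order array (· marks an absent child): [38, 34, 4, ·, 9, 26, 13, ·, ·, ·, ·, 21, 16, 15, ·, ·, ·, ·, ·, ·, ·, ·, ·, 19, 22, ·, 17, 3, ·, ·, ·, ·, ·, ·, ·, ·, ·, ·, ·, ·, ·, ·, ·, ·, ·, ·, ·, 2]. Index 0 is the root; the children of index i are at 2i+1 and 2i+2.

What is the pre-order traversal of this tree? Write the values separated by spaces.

Pre-order visits the node, then its left subtree, then its right subtree.
Visit 38.
At 38: go left to 34.
  Visit 34.
  At 34: no left child.
  At 34: go right to 9.
    9 is a leaf — visit 9.
At 38: go right to 4.
  Visit 4.
  At 4: go left to 26.
    Visit 26.
    At 26: go left to 21.
      Visit 21.
      At 21: go left to 19.
        Visit 19.
        At 19: go left to 2.
          2 is a leaf — visit 2.
        At 19: no right child.
      At 21: go right to 22.
        22 is a leaf — visit 22.
    At 26: go right to 16.
      Visit 16.
      At 16: no left child.
      At 16: go right to 17.
        17 is a leaf — visit 17.
  At 4: go right to 13.
    Visit 13.
    At 13: go left to 15.
      Visit 15.
      At 15: go left to 3.
        3 is a leaf — visit 3.
      At 15: no right child.
    At 13: no right child.

38 34 9 4 26 21 19 2 22 16 17 13 15 3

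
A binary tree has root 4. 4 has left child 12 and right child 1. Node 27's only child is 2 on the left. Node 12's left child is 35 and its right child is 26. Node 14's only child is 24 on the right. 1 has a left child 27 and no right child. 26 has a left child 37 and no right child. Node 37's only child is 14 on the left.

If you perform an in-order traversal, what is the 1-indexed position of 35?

1

In-order visits the left subtree, then the node, then the right subtree.
At 4: go left to 12.
  At 12: go left to 35.
    35 is a leaf — visit 35.
  Visit 12.
  At 12: go right to 26.
    At 26: go left to 37.
      At 37: go left to 14.
        At 14: no left child.
        Visit 14.
        At 14: go right to 24.
          24 is a leaf — visit 24.
      Visit 37.
      At 37: no right child.
    Visit 26.
    At 26: no right child.
Visit 4.
At 4: go right to 1.
  At 1: go left to 27.
    At 27: go left to 2.
      2 is a leaf — visit 2.
    Visit 27.
    At 27: no right child.
  Visit 1.
  At 1: no right child.
Full in-order sequence: 35, 12, 14, 24, 37, 26, 4, 2, 27, 1.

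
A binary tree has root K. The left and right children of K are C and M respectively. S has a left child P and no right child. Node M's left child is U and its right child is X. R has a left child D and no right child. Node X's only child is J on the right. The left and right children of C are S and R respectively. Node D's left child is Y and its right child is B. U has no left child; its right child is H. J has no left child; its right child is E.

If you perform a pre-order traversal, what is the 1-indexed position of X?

12

Pre-order visits the node, then its left subtree, then its right subtree.
Visit K.
At K: go left to C.
  Visit C.
  At C: go left to S.
    Visit S.
    At S: go left to P.
      P is a leaf — visit P.
    At S: no right child.
  At C: go right to R.
    Visit R.
    At R: go left to D.
      Visit D.
      At D: go left to Y.
        Y is a leaf — visit Y.
      At D: go right to B.
        B is a leaf — visit B.
    At R: no right child.
At K: go right to M.
  Visit M.
  At M: go left to U.
    Visit U.
    At U: no left child.
    At U: go right to H.
      H is a leaf — visit H.
  At M: go right to X.
    Visit X.
    At X: no left child.
    At X: go right to J.
      Visit J.
      At J: no left child.
      At J: go right to E.
        E is a leaf — visit E.
Full pre-order sequence: K, C, S, P, R, D, Y, B, M, U, H, X, J, E.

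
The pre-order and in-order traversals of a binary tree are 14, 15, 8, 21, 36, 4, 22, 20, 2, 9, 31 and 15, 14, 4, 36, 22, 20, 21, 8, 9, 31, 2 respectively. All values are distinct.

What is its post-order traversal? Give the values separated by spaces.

15 4 20 22 36 21 31 9 2 8 14

The first element of pre-order is the root; it splits in-order into left and right subtrees.
Root 14: left subtree has 1 node {15}, right has 9 {4, 36, 22, 20, 21, 8, 9, 31, 2}.
  Root 8: left subtree has 5 nodes {4, 36, 22, 20, 21}, right has 3 {9, 31, 2}.
    Root 21: left subtree has 4 nodes {4, 36, 22, 20}, right has 0 { }.
      Root 36: left subtree has 1 node {4}, right has 2 {22, 20}.
        Root 22: left subtree has 0 nodes { }, right has 1 {20}.
    Root 2: left subtree has 2 nodes {9, 31}, right has 0 { }.
      Root 9: left subtree has 0 nodes { }, right has 1 {31}.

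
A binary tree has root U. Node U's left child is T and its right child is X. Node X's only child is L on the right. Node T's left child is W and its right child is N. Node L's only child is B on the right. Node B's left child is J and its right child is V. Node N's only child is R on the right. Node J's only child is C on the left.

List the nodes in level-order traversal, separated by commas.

U, T, X, W, N, L, R, B, J, V, C

Level-order visits nodes level by level from the root, left to right within each level.
Level 0: U
Level 1: T, X
Level 2: W, N, L
Level 3: R, B
Level 4: J, V
Level 5: C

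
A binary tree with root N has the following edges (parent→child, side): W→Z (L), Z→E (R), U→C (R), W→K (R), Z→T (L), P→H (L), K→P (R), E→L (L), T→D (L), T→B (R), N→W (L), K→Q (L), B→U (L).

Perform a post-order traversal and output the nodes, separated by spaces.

Post-order visits the left subtree, then the right subtree, then the node.
At N: go left to W.
  At W: go left to Z.
    At Z: go left to T.
      At T: go left to D.
        D is a leaf — visit D.
      At T: go right to B.
        At B: go left to U.
          At U: no left child.
          At U: go right to C.
            C is a leaf — visit C.
          Visit U.
        At B: no right child.
        Visit B.
      Visit T.
    At Z: go right to E.
      At E: go left to L.
        L is a leaf — visit L.
      At E: no right child.
      Visit E.
    Visit Z.
  At W: go right to K.
    At K: go left to Q.
      Q is a leaf — visit Q.
    At K: go right to P.
      At P: go left to H.
        H is a leaf — visit H.
      At P: no right child.
      Visit P.
    Visit K.
  Visit W.
At N: no right child.
Visit N.

D C U B T L E Z Q H P K W N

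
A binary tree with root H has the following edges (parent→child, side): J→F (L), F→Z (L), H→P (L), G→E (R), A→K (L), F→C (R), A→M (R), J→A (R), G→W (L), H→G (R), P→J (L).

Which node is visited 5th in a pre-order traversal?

Z

Pre-order visits the node, then its left subtree, then its right subtree.
Visit H.
At H: go left to P.
  Visit P.
  At P: go left to J.
    Visit J.
    At J: go left to F.
      Visit F.
      At F: go left to Z.
        Z is a leaf — visit Z.
      At F: go right to C.
        C is a leaf — visit C.
    At J: go right to A.
      Visit A.
      At A: go left to K.
        K is a leaf — visit K.
      At A: go right to M.
        M is a leaf — visit M.
  At P: no right child.
At H: go right to G.
  Visit G.
  At G: go left to W.
    W is a leaf — visit W.
  At G: go right to E.
    E is a leaf — visit E.
Full pre-order sequence: H, P, J, F, Z, C, A, K, M, G, W, E.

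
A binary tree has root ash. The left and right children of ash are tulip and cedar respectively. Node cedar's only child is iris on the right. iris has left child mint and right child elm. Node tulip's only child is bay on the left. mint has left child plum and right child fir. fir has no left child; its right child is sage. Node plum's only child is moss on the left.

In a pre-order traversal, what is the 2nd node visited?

tulip

Pre-order visits the node, then its left subtree, then its right subtree.
Visit ash.
At ash: go left to tulip.
  Visit tulip.
  At tulip: go left to bay.
    bay is a leaf — visit bay.
  At tulip: no right child.
At ash: go right to cedar.
  Visit cedar.
  At cedar: no left child.
  At cedar: go right to iris.
    Visit iris.
    At iris: go left to mint.
      Visit mint.
      At mint: go left to plum.
        Visit plum.
        At plum: go left to moss.
          moss is a leaf — visit moss.
        At plum: no right child.
      At mint: go right to fir.
        Visit fir.
        At fir: no left child.
        At fir: go right to sage.
          sage is a leaf — visit sage.
    At iris: go right to elm.
      elm is a leaf — visit elm.
Full pre-order sequence: ash, tulip, bay, cedar, iris, mint, plum, moss, fir, sage, elm.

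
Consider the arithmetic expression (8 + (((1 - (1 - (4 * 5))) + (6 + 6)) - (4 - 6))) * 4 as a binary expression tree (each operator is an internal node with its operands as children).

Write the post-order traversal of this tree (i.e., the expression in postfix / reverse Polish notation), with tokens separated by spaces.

Post-order on an expression tree gives postfix notation: for each operator, emit left operand, right operand, then the operator.

8 1 1 4 5 * - - 6 6 + + 4 6 - - + 4 *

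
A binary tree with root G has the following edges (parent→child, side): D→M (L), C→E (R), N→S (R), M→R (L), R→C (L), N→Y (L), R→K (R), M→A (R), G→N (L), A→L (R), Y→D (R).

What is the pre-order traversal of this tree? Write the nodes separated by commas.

G, N, Y, D, M, R, C, E, K, A, L, S

Pre-order visits the node, then its left subtree, then its right subtree.
Visit G.
At G: go left to N.
  Visit N.
  At N: go left to Y.
    Visit Y.
    At Y: no left child.
    At Y: go right to D.
      Visit D.
      At D: go left to M.
        Visit M.
        At M: go left to R.
          Visit R.
          At R: go left to C.
            Visit C.
            At C: no left child.
            At C: go right to E.
              E is a leaf — visit E.
          At R: go right to K.
            K is a leaf — visit K.
        At M: go right to A.
          Visit A.
          At A: no left child.
          At A: go right to L.
            L is a leaf — visit L.
      At D: no right child.
  At N: go right to S.
    S is a leaf — visit S.
At G: no right child.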